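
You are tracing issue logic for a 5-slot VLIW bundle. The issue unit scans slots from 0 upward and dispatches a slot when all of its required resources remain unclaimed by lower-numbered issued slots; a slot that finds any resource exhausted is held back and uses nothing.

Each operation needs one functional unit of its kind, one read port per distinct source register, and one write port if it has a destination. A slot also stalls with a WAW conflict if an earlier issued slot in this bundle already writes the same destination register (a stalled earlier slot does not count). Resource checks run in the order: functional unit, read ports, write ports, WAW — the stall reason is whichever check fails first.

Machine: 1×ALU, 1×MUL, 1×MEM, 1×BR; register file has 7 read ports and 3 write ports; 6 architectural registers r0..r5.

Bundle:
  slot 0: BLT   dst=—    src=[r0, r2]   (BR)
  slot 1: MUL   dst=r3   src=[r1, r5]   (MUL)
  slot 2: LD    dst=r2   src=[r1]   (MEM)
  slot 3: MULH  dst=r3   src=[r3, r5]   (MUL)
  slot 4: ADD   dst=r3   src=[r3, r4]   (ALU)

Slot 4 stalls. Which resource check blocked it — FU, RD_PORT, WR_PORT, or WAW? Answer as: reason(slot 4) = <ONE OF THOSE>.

#0 BR src=r0,r2 dispatched  <A:1 Mu:1 Ld:1 B:0 rd:5 wr:3>
#1 MUL src=r1,r5 dispatched  <A:1 Mu:0 Ld:1 B:0 rd:3 wr:2>
#2 MEM src=r1 dispatched  <A:1 Mu:0 Ld:0 B:0 rd:2 wr:1>
#3 MUL src=r3,r5 held:FU  <A:1 Mu:0 Ld:0 B:0 rd:2 wr:1>
#4 ALU src=r3,r4 held:WAW  <A:1 Mu:0 Ld:0 B:0 rd:2 wr:1>

reason(slot 4) = WAW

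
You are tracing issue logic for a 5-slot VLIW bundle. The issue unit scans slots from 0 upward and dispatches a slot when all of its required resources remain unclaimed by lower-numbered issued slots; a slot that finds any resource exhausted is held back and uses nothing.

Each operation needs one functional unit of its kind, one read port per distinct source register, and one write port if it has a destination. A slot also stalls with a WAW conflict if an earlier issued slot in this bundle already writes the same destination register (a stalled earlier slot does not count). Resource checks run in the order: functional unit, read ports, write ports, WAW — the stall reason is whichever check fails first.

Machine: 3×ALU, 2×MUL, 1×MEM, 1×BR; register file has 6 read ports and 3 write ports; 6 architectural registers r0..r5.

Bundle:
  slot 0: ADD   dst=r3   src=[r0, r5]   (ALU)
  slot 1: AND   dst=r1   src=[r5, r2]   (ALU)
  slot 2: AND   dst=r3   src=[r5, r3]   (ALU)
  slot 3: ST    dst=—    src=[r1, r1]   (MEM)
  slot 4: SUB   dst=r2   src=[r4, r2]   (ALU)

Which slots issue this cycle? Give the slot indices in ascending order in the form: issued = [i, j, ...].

(0) want 1×ALU +2rd +1wr — yes → AL2|MU2|ME1|BR1|rd4|wr2
(1) want 1×ALU +2rd +1wr — yes → AL1|MU2|ME1|BR1|rd2|wr1
(2) want 1×ALU +2rd +1wr — WAW → AL1|MU2|ME1|BR1|rd2|wr1
(3) want 1×MEM +1rd +0wr — yes → AL1|MU2|ME0|BR1|rd1|wr1
(4) want 1×ALU +2rd +1wr — RD_PORT → AL1|MU2|ME0|BR1|rd1|wr1

issued = [0, 1, 3]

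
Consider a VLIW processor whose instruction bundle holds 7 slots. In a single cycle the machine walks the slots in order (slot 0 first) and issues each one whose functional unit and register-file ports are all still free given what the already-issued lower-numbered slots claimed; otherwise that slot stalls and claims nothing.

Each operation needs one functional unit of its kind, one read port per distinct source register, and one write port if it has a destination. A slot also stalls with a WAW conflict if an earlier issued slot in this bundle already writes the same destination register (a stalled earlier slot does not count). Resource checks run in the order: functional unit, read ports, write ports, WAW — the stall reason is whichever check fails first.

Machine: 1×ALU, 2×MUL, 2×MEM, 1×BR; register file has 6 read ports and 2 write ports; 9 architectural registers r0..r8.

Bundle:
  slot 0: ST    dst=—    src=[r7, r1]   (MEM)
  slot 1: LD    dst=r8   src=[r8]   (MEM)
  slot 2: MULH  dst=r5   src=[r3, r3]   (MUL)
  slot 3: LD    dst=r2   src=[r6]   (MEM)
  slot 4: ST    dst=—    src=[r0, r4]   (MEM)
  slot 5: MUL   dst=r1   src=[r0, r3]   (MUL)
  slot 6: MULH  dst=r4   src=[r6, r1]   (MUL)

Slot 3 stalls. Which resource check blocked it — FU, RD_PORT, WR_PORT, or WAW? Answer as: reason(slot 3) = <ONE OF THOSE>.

#0 MEM src=r7,r1 dispatched  <A:1 Mu:2 Ld:1 B:1 rd:4 wr:2>
#1 MEM src=r8 dispatched  <A:1 Mu:2 Ld:0 B:1 rd:3 wr:1>
#2 MUL src=r3,r3 dispatched  <A:1 Mu:1 Ld:0 B:1 rd:2 wr:0>
#3 MEM src=r6 held:FU  <A:1 Mu:1 Ld:0 B:1 rd:2 wr:0>
#4 MEM src=r0,r4 held:FU  <A:1 Mu:1 Ld:0 B:1 rd:2 wr:0>
#5 MUL src=r0,r3 held:WR_PORT  <A:1 Mu:1 Ld:0 B:1 rd:2 wr:0>
#6 MUL src=r6,r1 held:WR_PORT  <A:1 Mu:1 Ld:0 B:1 rd:2 wr:0>

reason(slot 3) = FU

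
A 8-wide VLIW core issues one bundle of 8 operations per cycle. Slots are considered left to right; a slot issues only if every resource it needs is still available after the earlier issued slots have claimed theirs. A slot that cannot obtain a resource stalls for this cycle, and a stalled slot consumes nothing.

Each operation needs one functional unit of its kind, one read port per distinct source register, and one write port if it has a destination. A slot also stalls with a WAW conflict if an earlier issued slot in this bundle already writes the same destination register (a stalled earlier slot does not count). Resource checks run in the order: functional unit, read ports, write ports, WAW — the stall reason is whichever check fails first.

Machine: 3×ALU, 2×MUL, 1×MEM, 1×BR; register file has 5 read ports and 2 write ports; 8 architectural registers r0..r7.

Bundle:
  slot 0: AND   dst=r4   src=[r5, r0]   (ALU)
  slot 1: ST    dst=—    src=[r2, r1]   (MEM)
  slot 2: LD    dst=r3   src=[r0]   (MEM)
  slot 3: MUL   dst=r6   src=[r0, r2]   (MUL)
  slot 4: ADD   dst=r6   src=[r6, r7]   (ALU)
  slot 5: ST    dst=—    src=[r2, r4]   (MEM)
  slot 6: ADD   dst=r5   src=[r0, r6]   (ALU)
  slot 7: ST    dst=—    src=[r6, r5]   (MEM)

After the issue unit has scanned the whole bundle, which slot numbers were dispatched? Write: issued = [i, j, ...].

#0 ALU src=r5,r0 dispatched  <A:2 Mu:2 Ld:1 B:1 rd:3 wr:1>
#1 MEM src=r2,r1 dispatched  <A:2 Mu:2 Ld:0 B:1 rd:1 wr:1>
#2 MEM src=r0 held:FU  <A:2 Mu:2 Ld:0 B:1 rd:1 wr:1>
#3 MUL src=r0,r2 held:RD_PORT  <A:2 Mu:2 Ld:0 B:1 rd:1 wr:1>
#4 ALU src=r6,r7 held:RD_PORT  <A:2 Mu:2 Ld:0 B:1 rd:1 wr:1>
#5 MEM src=r2,r4 held:FU  <A:2 Mu:2 Ld:0 B:1 rd:1 wr:1>
#6 ALU src=r0,r6 held:RD_PORT  <A:2 Mu:2 Ld:0 B:1 rd:1 wr:1>
#7 MEM src=r6,r5 held:FU  <A:2 Mu:2 Ld:0 B:1 rd:1 wr:1>

issued = [0, 1]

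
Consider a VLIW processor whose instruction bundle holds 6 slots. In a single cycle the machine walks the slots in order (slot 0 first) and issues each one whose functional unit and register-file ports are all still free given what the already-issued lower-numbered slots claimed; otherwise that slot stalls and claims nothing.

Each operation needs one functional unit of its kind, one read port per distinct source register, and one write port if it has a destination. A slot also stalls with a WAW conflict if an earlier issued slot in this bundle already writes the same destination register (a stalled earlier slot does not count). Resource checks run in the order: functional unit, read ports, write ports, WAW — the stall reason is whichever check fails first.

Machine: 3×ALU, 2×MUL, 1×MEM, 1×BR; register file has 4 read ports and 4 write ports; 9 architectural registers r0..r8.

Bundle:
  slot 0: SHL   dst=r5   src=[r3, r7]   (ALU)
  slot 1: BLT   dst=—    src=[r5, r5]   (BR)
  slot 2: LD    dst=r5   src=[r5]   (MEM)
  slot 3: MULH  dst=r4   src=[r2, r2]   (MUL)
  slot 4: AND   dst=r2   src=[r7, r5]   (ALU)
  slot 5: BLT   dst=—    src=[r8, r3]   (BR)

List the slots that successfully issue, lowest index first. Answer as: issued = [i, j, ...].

issued = [0, 1, 3]

(0) want 1×ALU +2rd +1wr — yes → AL2|MU2|ME1|BR1|rd2|wr3
(1) want 1×BR +1rd +0wr — yes → AL2|MU2|ME1|BR0|rd1|wr3
(2) want 1×MEM +1rd +1wr — WAW → AL2|MU2|ME1|BR0|rd1|wr3
(3) want 1×MUL +1rd +1wr — yes → AL2|MU1|ME1|BR0|rd0|wr2
(4) want 1×ALU +2rd +1wr — RD_PORT → AL2|MU1|ME1|BR0|rd0|wr2
(5) want 1×BR +2rd +0wr — FU → AL2|MU1|ME1|BR0|rd0|wr2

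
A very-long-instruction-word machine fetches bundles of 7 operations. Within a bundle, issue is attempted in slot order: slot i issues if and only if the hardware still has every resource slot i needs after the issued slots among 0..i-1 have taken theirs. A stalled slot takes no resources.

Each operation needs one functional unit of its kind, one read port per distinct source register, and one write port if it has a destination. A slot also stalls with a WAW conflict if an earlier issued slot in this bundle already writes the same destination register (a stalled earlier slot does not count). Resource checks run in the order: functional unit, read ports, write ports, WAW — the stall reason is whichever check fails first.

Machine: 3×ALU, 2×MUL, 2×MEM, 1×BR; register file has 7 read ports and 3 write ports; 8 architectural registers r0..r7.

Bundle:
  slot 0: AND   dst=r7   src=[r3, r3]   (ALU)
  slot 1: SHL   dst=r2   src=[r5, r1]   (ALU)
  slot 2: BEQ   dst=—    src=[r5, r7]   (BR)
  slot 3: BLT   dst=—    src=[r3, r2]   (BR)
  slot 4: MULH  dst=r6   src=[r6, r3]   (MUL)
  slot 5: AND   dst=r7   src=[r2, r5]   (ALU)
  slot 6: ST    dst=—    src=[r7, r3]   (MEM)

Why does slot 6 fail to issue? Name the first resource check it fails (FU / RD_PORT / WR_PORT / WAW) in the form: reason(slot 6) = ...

reason(slot 6) = RD_PORT

  0. ALU→r7 ⇒ go  {2A/2Mu/2Ld/1B | 6r 2w}
  1. ALU→r2 ⇒ go  {1A/2Mu/2Ld/1B | 4r 1w}
  2. BR ⇒ go  {1A/2Mu/2Ld/0B | 2r 1w}
  3. BR ⇒ no(FU)  {1A/2Mu/2Ld/0B | 2r 1w}
  4. MUL→r6 ⇒ go  {1A/1Mu/2Ld/0B | 0r 0w}
  5. ALU→r7 ⇒ no(RD_PORT)  {1A/1Mu/2Ld/0B | 0r 0w}
  6. MEM ⇒ no(RD_PORT)  {1A/1Mu/2Ld/0B | 0r 0w}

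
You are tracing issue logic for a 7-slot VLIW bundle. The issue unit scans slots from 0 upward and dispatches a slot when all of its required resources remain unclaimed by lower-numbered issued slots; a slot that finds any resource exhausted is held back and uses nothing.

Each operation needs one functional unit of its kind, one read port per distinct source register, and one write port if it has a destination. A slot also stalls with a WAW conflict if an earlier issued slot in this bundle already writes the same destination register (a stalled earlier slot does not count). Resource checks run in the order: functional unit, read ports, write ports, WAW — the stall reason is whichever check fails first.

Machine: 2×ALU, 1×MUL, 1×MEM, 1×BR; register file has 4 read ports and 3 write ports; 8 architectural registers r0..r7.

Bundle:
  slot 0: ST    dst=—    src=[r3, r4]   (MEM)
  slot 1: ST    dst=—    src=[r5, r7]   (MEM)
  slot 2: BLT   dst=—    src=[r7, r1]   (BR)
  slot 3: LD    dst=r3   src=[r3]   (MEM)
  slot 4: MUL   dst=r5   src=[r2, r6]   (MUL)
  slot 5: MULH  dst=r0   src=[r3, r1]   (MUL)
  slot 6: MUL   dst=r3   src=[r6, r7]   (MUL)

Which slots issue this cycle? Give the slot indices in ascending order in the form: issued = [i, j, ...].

issued = [0, 2]

#0 MEM src=r3,r4 dispatched  <A:2 Mu:1 Ld:0 B:1 rd:2 wr:3>
#1 MEM src=r5,r7 held:FU  <A:2 Mu:1 Ld:0 B:1 rd:2 wr:3>
#2 BR src=r7,r1 dispatched  <A:2 Mu:1 Ld:0 B:0 rd:0 wr:3>
#3 MEM src=r3 held:FU  <A:2 Mu:1 Ld:0 B:0 rd:0 wr:3>
#4 MUL src=r2,r6 held:RD_PORT  <A:2 Mu:1 Ld:0 B:0 rd:0 wr:3>
#5 MUL src=r3,r1 held:RD_PORT  <A:2 Mu:1 Ld:0 B:0 rd:0 wr:3>
#6 MUL src=r6,r7 held:RD_PORT  <A:2 Mu:1 Ld:0 B:0 rd:0 wr:3>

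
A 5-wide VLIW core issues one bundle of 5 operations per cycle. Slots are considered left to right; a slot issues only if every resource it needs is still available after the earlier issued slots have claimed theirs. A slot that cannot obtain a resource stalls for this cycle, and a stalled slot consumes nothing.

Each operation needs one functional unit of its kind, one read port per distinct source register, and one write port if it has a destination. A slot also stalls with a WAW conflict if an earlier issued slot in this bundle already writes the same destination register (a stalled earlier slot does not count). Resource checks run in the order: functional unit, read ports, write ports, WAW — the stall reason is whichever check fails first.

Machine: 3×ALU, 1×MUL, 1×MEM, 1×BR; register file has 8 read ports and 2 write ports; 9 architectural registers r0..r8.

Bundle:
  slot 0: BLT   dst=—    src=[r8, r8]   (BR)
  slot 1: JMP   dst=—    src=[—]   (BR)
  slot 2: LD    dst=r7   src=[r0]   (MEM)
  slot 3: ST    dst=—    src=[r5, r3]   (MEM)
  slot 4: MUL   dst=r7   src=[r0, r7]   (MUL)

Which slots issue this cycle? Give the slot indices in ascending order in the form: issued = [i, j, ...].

(0) want 1×BR +1rd +0wr — yes → AL3|MU1|ME1|BR0|rd7|wr2
(1) want 1×BR +0rd +0wr — FU → AL3|MU1|ME1|BR0|rd7|wr2
(2) want 1×MEM +1rd +1wr — yes → AL3|MU1|ME0|BR0|rd6|wr1
(3) want 1×MEM +2rd +0wr — FU → AL3|MU1|ME0|BR0|rd6|wr1
(4) want 1×MUL +2rd +1wr — WAW → AL3|MU1|ME0|BR0|rd6|wr1

issued = [0, 2]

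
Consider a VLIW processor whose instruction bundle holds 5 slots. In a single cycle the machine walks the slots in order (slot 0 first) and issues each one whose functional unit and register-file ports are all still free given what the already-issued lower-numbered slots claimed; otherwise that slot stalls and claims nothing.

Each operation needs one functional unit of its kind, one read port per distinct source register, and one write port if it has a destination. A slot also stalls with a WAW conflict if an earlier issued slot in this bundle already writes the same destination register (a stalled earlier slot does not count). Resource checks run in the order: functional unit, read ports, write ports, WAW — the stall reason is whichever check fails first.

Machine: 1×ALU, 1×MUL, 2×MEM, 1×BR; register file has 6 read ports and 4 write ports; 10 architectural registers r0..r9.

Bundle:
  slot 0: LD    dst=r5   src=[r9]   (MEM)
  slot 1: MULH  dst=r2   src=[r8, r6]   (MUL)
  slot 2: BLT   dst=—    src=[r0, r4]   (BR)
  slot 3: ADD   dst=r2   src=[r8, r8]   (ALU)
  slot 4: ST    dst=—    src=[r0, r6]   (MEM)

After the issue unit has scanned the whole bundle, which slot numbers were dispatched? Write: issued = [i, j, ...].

(0) want 1×MEM +1rd +1wr — yes → AL1|MU1|ME1|BR1|rd5|wr3
(1) want 1×MUL +2rd +1wr — yes → AL1|MU0|ME1|BR1|rd3|wr2
(2) want 1×BR +2rd +0wr — yes → AL1|MU0|ME1|BR0|rd1|wr2
(3) want 1×ALU +1rd +1wr — WAW → AL1|MU0|ME1|BR0|rd1|wr2
(4) want 1×MEM +2rd +0wr — RD_PORT → AL1|MU0|ME1|BR0|rd1|wr2

issued = [0, 1, 2]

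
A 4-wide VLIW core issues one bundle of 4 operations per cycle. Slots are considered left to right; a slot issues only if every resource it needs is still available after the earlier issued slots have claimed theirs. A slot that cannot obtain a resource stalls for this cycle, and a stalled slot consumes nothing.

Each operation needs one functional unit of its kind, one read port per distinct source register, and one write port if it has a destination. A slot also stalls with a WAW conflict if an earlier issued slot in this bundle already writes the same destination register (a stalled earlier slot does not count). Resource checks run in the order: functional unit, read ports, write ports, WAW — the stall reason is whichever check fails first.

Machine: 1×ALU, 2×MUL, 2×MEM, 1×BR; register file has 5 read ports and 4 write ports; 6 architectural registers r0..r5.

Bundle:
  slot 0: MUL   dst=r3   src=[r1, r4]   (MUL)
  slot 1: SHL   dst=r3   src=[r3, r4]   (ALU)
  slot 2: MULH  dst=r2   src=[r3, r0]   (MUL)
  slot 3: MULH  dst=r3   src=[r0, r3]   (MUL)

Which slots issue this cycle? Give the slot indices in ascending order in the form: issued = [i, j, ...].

slot 0 (MUL): ISSUE — free A1,Mu1,Ld2,B1 rp3 wp3
slot 1 (ALU): stall WAW — free A1,Mu1,Ld2,B1 rp3 wp3
slot 2 (MUL): ISSUE — free A1,Mu0,Ld2,B1 rp1 wp2
slot 3 (MUL): stall FU — free A1,Mu0,Ld2,B1 rp1 wp2

issued = [0, 2]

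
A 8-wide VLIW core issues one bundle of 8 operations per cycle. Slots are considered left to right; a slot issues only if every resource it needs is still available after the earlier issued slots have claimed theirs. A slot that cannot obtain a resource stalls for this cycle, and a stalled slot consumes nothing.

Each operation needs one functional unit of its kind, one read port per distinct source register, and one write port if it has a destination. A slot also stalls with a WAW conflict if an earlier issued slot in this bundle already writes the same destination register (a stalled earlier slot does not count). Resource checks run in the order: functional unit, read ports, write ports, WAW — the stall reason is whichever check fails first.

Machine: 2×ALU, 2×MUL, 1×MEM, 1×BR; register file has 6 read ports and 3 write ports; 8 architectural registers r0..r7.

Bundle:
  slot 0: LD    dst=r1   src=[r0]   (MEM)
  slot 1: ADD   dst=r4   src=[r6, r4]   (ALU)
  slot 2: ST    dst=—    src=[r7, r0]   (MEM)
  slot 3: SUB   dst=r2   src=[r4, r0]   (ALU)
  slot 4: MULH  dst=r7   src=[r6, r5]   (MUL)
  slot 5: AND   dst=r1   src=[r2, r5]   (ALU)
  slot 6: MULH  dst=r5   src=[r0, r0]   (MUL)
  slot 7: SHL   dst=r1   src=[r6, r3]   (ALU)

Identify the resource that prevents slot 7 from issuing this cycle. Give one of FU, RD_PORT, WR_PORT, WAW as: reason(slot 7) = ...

reason(slot 7) = FU

#0 MEM src=r0 dispatched  <A:2 Mu:2 Ld:0 B:1 rd:5 wr:2>
#1 ALU src=r6,r4 dispatched  <A:1 Mu:2 Ld:0 B:1 rd:3 wr:1>
#2 MEM src=r7,r0 held:FU  <A:1 Mu:2 Ld:0 B:1 rd:3 wr:1>
#3 ALU src=r4,r0 dispatched  <A:0 Mu:2 Ld:0 B:1 rd:1 wr:0>
#4 MUL src=r6,r5 held:RD_PORT  <A:0 Mu:2 Ld:0 B:1 rd:1 wr:0>
#5 ALU src=r2,r5 held:FU  <A:0 Mu:2 Ld:0 B:1 rd:1 wr:0>
#6 MUL src=r0,r0 held:WR_PORT  <A:0 Mu:2 Ld:0 B:1 rd:1 wr:0>
#7 ALU src=r6,r3 held:FU  <A:0 Mu:2 Ld:0 B:1 rd:1 wr:0>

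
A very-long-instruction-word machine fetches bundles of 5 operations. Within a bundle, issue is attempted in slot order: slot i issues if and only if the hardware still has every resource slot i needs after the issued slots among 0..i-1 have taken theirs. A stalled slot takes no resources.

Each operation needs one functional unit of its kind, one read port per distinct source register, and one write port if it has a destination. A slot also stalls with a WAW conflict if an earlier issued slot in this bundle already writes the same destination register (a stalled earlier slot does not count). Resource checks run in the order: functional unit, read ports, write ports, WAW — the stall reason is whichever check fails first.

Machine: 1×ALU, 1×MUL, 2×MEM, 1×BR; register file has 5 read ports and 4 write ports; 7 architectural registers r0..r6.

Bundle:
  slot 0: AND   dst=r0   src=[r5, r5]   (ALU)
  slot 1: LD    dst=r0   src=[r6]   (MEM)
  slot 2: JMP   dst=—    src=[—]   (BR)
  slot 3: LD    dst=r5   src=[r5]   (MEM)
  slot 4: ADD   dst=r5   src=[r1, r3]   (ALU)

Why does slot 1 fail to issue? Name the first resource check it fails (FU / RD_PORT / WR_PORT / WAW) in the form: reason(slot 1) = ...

reason(slot 1) = WAW

(0) want 1×ALU +1rd +1wr — yes → AL0|MU1|ME2|BR1|rd4|wr3
(1) want 1×MEM +1rd +1wr — WAW → AL0|MU1|ME2|BR1|rd4|wr3
(2) want 1×BR +0rd +0wr — yes → AL0|MU1|ME2|BR0|rd4|wr3
(3) want 1×MEM +1rd +1wr — yes → AL0|MU1|ME1|BR0|rd3|wr2
(4) want 1×ALU +2rd +1wr — FU → AL0|MU1|ME1|BR0|rd3|wr2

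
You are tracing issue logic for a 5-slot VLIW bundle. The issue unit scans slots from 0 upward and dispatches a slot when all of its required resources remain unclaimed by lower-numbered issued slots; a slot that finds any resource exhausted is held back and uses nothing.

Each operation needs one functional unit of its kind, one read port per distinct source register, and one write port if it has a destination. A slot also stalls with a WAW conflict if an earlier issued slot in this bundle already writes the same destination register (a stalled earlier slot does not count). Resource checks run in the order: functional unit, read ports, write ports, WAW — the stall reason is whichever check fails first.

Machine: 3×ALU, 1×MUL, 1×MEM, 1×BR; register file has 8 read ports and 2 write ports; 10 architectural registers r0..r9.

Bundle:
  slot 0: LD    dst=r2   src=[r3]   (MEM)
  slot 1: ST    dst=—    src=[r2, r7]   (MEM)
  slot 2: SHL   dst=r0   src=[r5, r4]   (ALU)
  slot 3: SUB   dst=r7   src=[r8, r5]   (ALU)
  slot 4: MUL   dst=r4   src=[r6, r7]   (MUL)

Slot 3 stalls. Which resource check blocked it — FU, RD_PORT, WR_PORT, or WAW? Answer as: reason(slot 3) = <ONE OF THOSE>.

  0. MEM→r2 ⇒ go  {3A/1Mu/0Ld/1B | 7r 1w}
  1. MEM ⇒ no(FU)  {3A/1Mu/0Ld/1B | 7r 1w}
  2. ALU→r0 ⇒ go  {2A/1Mu/0Ld/1B | 5r 0w}
  3. ALU→r7 ⇒ no(WR_PORT)  {2A/1Mu/0Ld/1B | 5r 0w}
  4. MUL→r4 ⇒ no(WR_PORT)  {2A/1Mu/0Ld/1B | 5r 0w}

reason(slot 3) = WR_PORT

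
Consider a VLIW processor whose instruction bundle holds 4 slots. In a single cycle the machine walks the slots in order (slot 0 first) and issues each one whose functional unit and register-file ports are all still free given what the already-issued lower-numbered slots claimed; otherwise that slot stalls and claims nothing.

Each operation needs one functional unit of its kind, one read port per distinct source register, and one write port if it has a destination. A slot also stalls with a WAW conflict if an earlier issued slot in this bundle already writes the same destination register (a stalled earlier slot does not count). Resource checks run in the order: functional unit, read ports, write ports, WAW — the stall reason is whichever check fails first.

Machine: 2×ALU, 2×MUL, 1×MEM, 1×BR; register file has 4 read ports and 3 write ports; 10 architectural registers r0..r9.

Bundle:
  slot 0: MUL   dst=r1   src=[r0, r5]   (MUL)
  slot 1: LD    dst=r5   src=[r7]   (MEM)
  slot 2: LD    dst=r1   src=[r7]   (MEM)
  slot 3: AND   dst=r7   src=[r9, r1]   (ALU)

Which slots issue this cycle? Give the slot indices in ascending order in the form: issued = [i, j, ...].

issued = [0, 1]

(0) want 1×MUL +2rd +1wr — yes → AL2|MU1|ME1|BR1|rd2|wr2
(1) want 1×MEM +1rd +1wr — yes → AL2|MU1|ME0|BR1|rd1|wr1
(2) want 1×MEM +1rd +1wr — FU → AL2|MU1|ME0|BR1|rd1|wr1
(3) want 1×ALU +2rd +1wr — RD_PORT → AL2|MU1|ME0|BR1|rd1|wr1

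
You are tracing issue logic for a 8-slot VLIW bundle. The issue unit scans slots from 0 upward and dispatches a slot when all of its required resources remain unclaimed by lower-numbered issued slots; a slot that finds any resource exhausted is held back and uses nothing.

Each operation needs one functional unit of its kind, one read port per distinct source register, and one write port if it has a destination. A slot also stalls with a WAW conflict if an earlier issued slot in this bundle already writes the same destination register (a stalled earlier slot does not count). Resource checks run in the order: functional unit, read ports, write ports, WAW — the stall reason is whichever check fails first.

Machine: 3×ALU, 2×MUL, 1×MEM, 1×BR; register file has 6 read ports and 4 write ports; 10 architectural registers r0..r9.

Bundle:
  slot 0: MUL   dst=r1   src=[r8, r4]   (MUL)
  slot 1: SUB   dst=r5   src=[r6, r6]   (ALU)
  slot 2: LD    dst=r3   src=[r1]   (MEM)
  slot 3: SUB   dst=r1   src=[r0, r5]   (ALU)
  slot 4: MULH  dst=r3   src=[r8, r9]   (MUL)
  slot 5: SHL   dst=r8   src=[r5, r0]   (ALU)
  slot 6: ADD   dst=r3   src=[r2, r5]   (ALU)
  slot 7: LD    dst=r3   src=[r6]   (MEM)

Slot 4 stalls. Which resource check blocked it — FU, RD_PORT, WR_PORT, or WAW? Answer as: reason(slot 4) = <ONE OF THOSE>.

reason(slot 4) = WAW

slot 0 (MUL): ISSUE — free A3,Mu1,Ld1,B1 rp4 wp3
slot 1 (ALU): ISSUE — free A2,Mu1,Ld1,B1 rp3 wp2
slot 2 (MEM): ISSUE — free A2,Mu1,Ld0,B1 rp2 wp1
slot 3 (ALU): stall WAW — free A2,Mu1,Ld0,B1 rp2 wp1
slot 4 (MUL): stall WAW — free A2,Mu1,Ld0,B1 rp2 wp1
slot 5 (ALU): ISSUE — free A1,Mu1,Ld0,B1 rp0 wp0
slot 6 (ALU): stall RD_PORT — free A1,Mu1,Ld0,B1 rp0 wp0
slot 7 (MEM): stall FU — free A1,Mu1,Ld0,B1 rp0 wp0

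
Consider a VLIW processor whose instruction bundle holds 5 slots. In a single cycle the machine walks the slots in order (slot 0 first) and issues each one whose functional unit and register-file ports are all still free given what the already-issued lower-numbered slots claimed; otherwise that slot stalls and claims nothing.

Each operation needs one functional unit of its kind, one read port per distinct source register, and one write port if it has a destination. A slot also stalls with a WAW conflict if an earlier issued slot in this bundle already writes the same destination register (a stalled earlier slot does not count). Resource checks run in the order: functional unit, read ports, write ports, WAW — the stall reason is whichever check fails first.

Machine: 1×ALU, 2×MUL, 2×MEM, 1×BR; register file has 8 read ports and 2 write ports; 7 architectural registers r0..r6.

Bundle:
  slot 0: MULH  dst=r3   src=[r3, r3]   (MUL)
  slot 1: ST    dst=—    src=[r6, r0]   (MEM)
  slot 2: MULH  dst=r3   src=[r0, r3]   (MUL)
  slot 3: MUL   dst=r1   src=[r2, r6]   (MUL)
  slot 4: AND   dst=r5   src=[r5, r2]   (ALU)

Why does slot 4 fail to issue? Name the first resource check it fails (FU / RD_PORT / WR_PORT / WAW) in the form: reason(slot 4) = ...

reason(slot 4) = WR_PORT

  0. MUL→r3 ⇒ go  {1A/1Mu/2Ld/1B | 7r 1w}
  1. MEM ⇒ go  {1A/1Mu/1Ld/1B | 5r 1w}
  2. MUL→r3 ⇒ no(WAW)  {1A/1Mu/1Ld/1B | 5r 1w}
  3. MUL→r1 ⇒ go  {1A/0Mu/1Ld/1B | 3r 0w}
  4. ALU→r5 ⇒ no(WR_PORT)  {1A/0Mu/1Ld/1B | 3r 0w}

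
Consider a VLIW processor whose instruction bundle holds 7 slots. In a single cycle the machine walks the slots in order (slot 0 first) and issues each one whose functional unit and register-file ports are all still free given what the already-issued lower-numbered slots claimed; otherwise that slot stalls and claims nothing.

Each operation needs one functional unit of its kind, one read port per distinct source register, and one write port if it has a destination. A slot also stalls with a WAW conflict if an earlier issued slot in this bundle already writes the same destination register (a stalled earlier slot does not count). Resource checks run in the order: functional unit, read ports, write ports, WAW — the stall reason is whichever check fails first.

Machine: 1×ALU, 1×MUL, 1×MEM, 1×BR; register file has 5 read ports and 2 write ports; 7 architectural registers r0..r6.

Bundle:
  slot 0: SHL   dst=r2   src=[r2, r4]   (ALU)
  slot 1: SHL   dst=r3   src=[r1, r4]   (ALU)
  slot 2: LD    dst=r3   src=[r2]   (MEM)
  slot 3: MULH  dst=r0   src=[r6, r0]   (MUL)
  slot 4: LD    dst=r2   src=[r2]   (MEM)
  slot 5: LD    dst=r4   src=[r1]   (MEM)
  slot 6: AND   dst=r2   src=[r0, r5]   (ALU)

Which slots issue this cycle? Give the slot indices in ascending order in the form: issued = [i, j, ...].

slot 0 (ALU): ISSUE — free A0,Mu1,Ld1,B1 rp3 wp1
slot 1 (ALU): stall FU — free A0,Mu1,Ld1,B1 rp3 wp1
slot 2 (MEM): ISSUE — free A0,Mu1,Ld0,B1 rp2 wp0
slot 3 (MUL): stall WR_PORT — free A0,Mu1,Ld0,B1 rp2 wp0
slot 4 (MEM): stall FU — free A0,Mu1,Ld0,B1 rp2 wp0
slot 5 (MEM): stall FU — free A0,Mu1,Ld0,B1 rp2 wp0
slot 6 (ALU): stall FU — free A0,Mu1,Ld0,B1 rp2 wp0

issued = [0, 2]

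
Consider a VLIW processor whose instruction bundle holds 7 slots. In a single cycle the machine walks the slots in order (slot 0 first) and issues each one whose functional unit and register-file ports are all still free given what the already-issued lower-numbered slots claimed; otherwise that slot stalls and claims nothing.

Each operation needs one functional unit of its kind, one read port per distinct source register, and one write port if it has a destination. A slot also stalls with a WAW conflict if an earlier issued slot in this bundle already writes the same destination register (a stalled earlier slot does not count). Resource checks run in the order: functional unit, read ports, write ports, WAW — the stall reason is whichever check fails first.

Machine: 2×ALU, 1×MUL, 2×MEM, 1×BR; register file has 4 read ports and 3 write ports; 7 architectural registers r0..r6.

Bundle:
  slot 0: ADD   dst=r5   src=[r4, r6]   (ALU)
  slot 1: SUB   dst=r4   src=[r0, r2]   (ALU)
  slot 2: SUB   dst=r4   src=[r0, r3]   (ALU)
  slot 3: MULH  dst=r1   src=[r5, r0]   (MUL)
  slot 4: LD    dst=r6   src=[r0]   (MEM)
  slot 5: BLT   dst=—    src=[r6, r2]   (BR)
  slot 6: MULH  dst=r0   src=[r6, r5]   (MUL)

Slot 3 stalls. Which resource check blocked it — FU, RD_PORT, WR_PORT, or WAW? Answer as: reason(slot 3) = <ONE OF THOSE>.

reason(slot 3) = RD_PORT

[0] ALU needs rd=2 wr=1: ok; after: ALU=1 MUL=1 MEM=2 BR=1, R=2, W=2
[1] ALU needs rd=2 wr=1: ok; after: ALU=0 MUL=1 MEM=2 BR=1, R=0, W=1
[2] ALU needs rd=2 wr=1: FU; after: ALU=0 MUL=1 MEM=2 BR=1, R=0, W=1
[3] MUL needs rd=2 wr=1: RD_PORT; after: ALU=0 MUL=1 MEM=2 BR=1, R=0, W=1
[4] MEM needs rd=1 wr=1: RD_PORT; after: ALU=0 MUL=1 MEM=2 BR=1, R=0, W=1
[5] BR needs rd=2 wr=0: RD_PORT; after: ALU=0 MUL=1 MEM=2 BR=1, R=0, W=1
[6] MUL needs rd=2 wr=1: RD_PORT; after: ALU=0 MUL=1 MEM=2 BR=1, R=0, W=1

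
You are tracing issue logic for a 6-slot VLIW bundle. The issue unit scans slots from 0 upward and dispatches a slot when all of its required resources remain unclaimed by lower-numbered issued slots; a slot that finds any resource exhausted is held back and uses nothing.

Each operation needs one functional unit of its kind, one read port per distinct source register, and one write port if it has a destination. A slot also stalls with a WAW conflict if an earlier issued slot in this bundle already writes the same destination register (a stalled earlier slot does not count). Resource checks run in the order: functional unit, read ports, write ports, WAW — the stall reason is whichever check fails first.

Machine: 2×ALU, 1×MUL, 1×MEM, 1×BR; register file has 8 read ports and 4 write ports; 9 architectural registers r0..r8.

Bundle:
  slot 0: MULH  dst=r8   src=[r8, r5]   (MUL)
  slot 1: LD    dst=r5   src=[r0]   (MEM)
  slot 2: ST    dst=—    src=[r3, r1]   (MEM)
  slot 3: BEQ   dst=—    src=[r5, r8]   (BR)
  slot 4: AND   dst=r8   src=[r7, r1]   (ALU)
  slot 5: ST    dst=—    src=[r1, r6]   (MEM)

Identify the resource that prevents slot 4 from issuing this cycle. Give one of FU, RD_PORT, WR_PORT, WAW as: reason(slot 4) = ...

slot 0 (MUL): ISSUE — free A2,Mu0,Ld1,B1 rp6 wp3
slot 1 (MEM): ISSUE — free A2,Mu0,Ld0,B1 rp5 wp2
slot 2 (MEM): stall FU — free A2,Mu0,Ld0,B1 rp5 wp2
slot 3 (BR): ISSUE — free A2,Mu0,Ld0,B0 rp3 wp2
slot 4 (ALU): stall WAW — free A2,Mu0,Ld0,B0 rp3 wp2
slot 5 (MEM): stall FU — free A2,Mu0,Ld0,B0 rp3 wp2

reason(slot 4) = WAW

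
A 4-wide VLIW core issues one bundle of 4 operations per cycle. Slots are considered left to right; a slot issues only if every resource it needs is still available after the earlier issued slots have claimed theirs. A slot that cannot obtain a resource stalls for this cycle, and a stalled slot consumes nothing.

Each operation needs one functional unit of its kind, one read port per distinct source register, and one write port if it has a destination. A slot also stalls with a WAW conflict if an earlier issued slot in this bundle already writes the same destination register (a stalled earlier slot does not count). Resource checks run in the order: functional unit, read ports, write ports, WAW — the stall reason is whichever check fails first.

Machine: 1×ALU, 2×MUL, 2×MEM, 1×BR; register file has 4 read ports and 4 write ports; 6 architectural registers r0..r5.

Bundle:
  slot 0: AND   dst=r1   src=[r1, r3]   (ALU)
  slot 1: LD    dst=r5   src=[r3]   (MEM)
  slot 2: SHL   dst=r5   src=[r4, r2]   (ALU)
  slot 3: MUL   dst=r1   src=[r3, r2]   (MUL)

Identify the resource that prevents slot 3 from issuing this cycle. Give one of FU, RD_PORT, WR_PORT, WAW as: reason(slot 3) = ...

reason(slot 3) = RD_PORT

  0. ALU→r1 ⇒ go  {0A/2Mu/2Ld/1B | 2r 3w}
  1. MEM→r5 ⇒ go  {0A/2Mu/1Ld/1B | 1r 2w}
  2. ALU→r5 ⇒ no(FU)  {0A/2Mu/1Ld/1B | 1r 2w}
  3. MUL→r1 ⇒ no(RD_PORT)  {0A/2Mu/1Ld/1B | 1r 2w}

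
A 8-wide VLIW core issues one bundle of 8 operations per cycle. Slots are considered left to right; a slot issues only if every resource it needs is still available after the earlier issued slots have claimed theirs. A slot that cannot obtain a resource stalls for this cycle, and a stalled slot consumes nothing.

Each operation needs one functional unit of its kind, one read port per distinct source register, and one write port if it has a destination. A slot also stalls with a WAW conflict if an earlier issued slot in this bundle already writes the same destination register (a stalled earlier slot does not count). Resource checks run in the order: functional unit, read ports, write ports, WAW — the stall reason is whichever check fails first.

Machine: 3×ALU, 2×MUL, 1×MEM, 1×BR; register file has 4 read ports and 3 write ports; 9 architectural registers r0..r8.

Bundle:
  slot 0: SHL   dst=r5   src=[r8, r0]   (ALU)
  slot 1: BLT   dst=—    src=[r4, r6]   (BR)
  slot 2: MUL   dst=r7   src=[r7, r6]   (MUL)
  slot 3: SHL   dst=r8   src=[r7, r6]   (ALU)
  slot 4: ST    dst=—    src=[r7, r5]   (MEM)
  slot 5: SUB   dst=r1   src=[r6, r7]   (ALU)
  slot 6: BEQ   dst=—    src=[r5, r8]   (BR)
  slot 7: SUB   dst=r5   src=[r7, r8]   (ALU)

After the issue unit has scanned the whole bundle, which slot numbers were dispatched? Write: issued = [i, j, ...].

(0) want 1×ALU +2rd +1wr — yes → AL2|MU2|ME1|BR1|rd2|wr2
(1) want 1×BR +2rd +0wr — yes → AL2|MU2|ME1|BR0|rd0|wr2
(2) want 1×MUL +2rd +1wr — RD_PORT → AL2|MU2|ME1|BR0|rd0|wr2
(3) want 1×ALU +2rd +1wr — RD_PORT → AL2|MU2|ME1|BR0|rd0|wr2
(4) want 1×MEM +2rd +0wr — RD_PORT → AL2|MU2|ME1|BR0|rd0|wr2
(5) want 1×ALU +2rd +1wr — RD_PORT → AL2|MU2|ME1|BR0|rd0|wr2
(6) want 1×BR +2rd +0wr — FU → AL2|MU2|ME1|BR0|rd0|wr2
(7) want 1×ALU +2rd +1wr — RD_PORT → AL2|MU2|ME1|BR0|rd0|wr2

issued = [0, 1]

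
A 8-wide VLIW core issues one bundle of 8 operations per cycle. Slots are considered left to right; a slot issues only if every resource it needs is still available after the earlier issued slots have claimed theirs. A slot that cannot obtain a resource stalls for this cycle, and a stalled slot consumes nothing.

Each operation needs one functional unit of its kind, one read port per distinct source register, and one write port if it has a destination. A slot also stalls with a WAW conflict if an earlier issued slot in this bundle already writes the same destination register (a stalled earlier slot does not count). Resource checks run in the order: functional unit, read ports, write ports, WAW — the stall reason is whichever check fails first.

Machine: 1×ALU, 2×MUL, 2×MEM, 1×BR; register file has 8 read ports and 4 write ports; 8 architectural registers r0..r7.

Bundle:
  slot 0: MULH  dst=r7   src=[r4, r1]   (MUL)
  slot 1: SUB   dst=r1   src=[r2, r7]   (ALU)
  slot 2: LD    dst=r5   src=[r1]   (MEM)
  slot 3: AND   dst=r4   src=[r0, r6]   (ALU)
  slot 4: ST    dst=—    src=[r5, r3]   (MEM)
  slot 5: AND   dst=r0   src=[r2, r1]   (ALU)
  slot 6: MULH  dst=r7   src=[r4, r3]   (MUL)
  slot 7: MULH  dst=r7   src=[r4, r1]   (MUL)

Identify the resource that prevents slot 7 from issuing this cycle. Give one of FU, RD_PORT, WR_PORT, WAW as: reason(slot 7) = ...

[0] MUL needs rd=2 wr=1: ok; after: ALU=1 MUL=1 MEM=2 BR=1, R=6, W=3
[1] ALU needs rd=2 wr=1: ok; after: ALU=0 MUL=1 MEM=2 BR=1, R=4, W=2
[2] MEM needs rd=1 wr=1: ok; after: ALU=0 MUL=1 MEM=1 BR=1, R=3, W=1
[3] ALU needs rd=2 wr=1: FU; after: ALU=0 MUL=1 MEM=1 BR=1, R=3, W=1
[4] MEM needs rd=2 wr=0: ok; after: ALU=0 MUL=1 MEM=0 BR=1, R=1, W=1
[5] ALU needs rd=2 wr=1: FU; after: ALU=0 MUL=1 MEM=0 BR=1, R=1, W=1
[6] MUL needs rd=2 wr=1: RD_PORT; after: ALU=0 MUL=1 MEM=0 BR=1, R=1, W=1
[7] MUL needs rd=2 wr=1: RD_PORT; after: ALU=0 MUL=1 MEM=0 BR=1, R=1, W=1

reason(slot 7) = RD_PORT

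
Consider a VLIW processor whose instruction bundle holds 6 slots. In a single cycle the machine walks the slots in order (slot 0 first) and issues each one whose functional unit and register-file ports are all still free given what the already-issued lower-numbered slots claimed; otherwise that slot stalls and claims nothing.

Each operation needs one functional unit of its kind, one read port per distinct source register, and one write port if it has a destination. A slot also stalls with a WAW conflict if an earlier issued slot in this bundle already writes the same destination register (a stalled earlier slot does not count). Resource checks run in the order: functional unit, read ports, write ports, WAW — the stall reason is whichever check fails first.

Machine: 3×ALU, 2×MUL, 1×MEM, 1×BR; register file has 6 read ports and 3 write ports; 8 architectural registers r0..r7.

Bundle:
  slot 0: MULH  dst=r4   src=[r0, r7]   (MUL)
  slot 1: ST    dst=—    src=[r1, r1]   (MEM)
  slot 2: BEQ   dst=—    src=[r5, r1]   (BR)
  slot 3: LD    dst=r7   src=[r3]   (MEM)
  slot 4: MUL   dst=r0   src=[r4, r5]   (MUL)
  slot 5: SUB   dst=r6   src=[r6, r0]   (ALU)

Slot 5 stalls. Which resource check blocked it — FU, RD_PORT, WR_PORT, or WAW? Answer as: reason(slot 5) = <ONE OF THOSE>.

[0] MUL needs rd=2 wr=1: ok; after: ALU=3 MUL=1 MEM=1 BR=1, R=4, W=2
[1] MEM needs rd=1 wr=0: ok; after: ALU=3 MUL=1 MEM=0 BR=1, R=3, W=2
[2] BR needs rd=2 wr=0: ok; after: ALU=3 MUL=1 MEM=0 BR=0, R=1, W=2
[3] MEM needs rd=1 wr=1: FU; after: ALU=3 MUL=1 MEM=0 BR=0, R=1, W=2
[4] MUL needs rd=2 wr=1: RD_PORT; after: ALU=3 MUL=1 MEM=0 BR=0, R=1, W=2
[5] ALU needs rd=2 wr=1: RD_PORT; after: ALU=3 MUL=1 MEM=0 BR=0, R=1, W=2

reason(slot 5) = RD_PORT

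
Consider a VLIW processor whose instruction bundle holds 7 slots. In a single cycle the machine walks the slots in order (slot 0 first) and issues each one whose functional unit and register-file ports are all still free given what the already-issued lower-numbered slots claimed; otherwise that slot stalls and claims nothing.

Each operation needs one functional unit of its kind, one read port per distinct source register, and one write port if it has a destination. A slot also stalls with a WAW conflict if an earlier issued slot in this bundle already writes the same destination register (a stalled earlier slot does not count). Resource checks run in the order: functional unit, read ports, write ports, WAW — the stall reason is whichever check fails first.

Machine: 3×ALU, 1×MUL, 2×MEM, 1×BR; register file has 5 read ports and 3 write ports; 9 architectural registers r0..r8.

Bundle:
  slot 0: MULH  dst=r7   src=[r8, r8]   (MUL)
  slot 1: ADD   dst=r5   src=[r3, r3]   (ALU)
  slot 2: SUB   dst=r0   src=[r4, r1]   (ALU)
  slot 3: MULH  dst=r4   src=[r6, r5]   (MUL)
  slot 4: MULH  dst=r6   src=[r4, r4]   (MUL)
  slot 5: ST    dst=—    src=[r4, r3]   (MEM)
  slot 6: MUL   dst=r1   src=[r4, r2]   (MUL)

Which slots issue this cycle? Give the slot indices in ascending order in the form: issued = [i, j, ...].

  0. MUL→r7 ⇒ go  {3A/0Mu/2Ld/1B | 4r 2w}
  1. ALU→r5 ⇒ go  {2A/0Mu/2Ld/1B | 3r 1w}
  2. ALU→r0 ⇒ go  {1A/0Mu/2Ld/1B | 1r 0w}
  3. MUL→r4 ⇒ no(FU)  {1A/0Mu/2Ld/1B | 1r 0w}
  4. MUL→r6 ⇒ no(FU)  {1A/0Mu/2Ld/1B | 1r 0w}
  5. MEM ⇒ no(RD_PORT)  {1A/0Mu/2Ld/1B | 1r 0w}
  6. MUL→r1 ⇒ no(FU)  {1A/0Mu/2Ld/1B | 1r 0w}

issued = [0, 1, 2]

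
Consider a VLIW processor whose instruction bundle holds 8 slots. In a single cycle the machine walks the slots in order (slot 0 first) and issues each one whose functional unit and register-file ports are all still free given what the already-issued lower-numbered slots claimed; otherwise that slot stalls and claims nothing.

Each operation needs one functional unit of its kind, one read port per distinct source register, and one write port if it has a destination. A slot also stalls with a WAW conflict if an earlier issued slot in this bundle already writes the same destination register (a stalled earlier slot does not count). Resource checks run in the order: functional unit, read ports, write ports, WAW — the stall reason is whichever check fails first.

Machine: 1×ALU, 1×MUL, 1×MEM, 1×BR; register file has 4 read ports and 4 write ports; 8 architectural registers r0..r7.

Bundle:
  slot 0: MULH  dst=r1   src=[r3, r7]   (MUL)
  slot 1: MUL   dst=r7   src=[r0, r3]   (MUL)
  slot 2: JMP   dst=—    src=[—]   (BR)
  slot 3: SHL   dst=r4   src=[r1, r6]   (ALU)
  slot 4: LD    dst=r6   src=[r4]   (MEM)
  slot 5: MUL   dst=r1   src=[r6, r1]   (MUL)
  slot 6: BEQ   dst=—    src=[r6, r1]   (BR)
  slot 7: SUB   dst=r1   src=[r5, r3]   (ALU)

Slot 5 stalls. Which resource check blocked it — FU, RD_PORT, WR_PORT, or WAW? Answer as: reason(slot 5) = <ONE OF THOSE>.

reason(slot 5) = FU

#0 MUL src=r3,r7 dispatched  <A:1 Mu:0 Ld:1 B:1 rd:2 wr:3>
#1 MUL src=r0,r3 held:FU  <A:1 Mu:0 Ld:1 B:1 rd:2 wr:3>
#2 BR src=- dispatched  <A:1 Mu:0 Ld:1 B:0 rd:2 wr:3>
#3 ALU src=r1,r6 dispatched  <A:0 Mu:0 Ld:1 B:0 rd:0 wr:2>
#4 MEM src=r4 held:RD_PORT  <A:0 Mu:0 Ld:1 B:0 rd:0 wr:2>
#5 MUL src=r6,r1 held:FU  <A:0 Mu:0 Ld:1 B:0 rd:0 wr:2>
#6 BR src=r6,r1 held:FU  <A:0 Mu:0 Ld:1 B:0 rd:0 wr:2>
#7 ALU src=r5,r3 held:FU  <A:0 Mu:0 Ld:1 B:0 rd:0 wr:2>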